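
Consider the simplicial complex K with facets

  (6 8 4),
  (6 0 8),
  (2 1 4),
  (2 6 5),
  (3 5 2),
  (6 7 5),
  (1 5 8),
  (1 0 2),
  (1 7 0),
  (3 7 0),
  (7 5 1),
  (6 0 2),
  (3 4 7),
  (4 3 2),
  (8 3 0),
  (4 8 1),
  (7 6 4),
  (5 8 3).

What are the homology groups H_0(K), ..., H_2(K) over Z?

Order the vertices as 0 < 1 < 2 < 3 < 4 < 5 < 6 < 7 < 8. Listing each simplex with vertices in this order, K has dimension 2 with simplices:

  0-simplices (9): [0], [1], [2], [3], [4], [5], [6], [7], [8]
  1-simplices (27): (27 of them)
  2-simplices (18): [0,1,2], [0,1,7], [0,2,6], [0,3,7], [0,3,8], [0,6,8], [1,2,4], [1,4,8], [1,5,7], [1,5,8], [2,3,4], [2,3,5], [2,5,6], [3,4,7], [3,5,8], [4,6,7], [4,6,8], [5,6,7]

so the chain groups are C_0 ≅ Z^9, C_1 ≅ Z^27, C_2 ≅ Z^18.

Boundary ∂_1: C_1 → C_0 sends each edge [p,q] (with p < q) to q − p.
This gives a 9×27 integer matrix of rank 8; reducing to Smith normal form yields diagonal entries (1,1,1,1,1,1,1,1).

The boundary map ∂_2: C_2 → C_1 sends each 2-simplex [p,q,r] to [q,r] − [p,r] + [p,q]. For instance
  ∂[2,3,5] = [3,5] − [2,5] + [2,3],
  ∂[3,4,7] = [4,7] − [3,7] + [3,4].
As a 27×18 matrix over Z this has rank 17, with invariant factors (1,1,1,1,1,1,1,1,1,1,1,1,1,1,1,1,1).

Reading off H_k = ker ∂_k / im ∂_{k+1}:

  H_0: rank C_0 − rank ∂_1 = 9 − 8 = 1, and the invariant factors of ∂_1 are all 1, so H_0 ≅ Z.
  H_1: rank ker ∂_1 − rank ∂_2 = (27 − 8) − 17 = 2, and the invariant factors of ∂_2 are all 1, so H_1 ≅ Z^2.
  H_2: rank ker ∂_2 − rank ∂_3 = (18 − 17) − 0 = 1, and there is no ∂_3, so H_2 ≅ Z.

As a check, the Euler characteristic is 9 − 27 + 18 = 0, which agrees with 1 − 2 + 1 = 0.

H_0 = Z,  H_1 = Z^2,  H_2 = Z.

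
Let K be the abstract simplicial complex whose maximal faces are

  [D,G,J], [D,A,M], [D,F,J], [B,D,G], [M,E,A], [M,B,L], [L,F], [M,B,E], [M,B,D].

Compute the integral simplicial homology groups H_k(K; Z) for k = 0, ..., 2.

H_0 ≅ Z,  H_1 ≅ Z,  H_2 = 0.

K has 9 vertices, 17 edges, 8 triangles.
rank ∂_0 = 0, rank ∂_1 = 8 ⇒ b_0 = 9 − 0 − 8 = 1; all invariant factors of ∂_1 are 1 so no torsion. So H_0 = Z.
rank ∂_1 = 8, rank ∂_2 = 8 ⇒ b_1 = 17 − 8 − 8 = 1; all invariant factors of ∂_2 are 1 so no torsion. So H_1 = Z.
rank ∂_2 = 8, rank ∂_3 = 0 ⇒ b_2 = 8 − 8 − 0 = 0. So H_2 = 0.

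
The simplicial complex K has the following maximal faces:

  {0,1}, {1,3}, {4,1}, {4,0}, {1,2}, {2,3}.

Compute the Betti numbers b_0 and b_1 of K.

b_0 = 1, b_1 = 2.

K has 5 vertices, 6 edges.
rank ∂_0 = 0, rank ∂_1 = 4 ⇒ b_0 = 5 − 0 − 4 = 1; all invariant factors of ∂_1 are 1 so no torsion. So H_0 = Z.
rank ∂_1 = 4, rank ∂_2 = 0 ⇒ b_1 = 6 − 4 − 0 = 2. So H_1 = Z^2.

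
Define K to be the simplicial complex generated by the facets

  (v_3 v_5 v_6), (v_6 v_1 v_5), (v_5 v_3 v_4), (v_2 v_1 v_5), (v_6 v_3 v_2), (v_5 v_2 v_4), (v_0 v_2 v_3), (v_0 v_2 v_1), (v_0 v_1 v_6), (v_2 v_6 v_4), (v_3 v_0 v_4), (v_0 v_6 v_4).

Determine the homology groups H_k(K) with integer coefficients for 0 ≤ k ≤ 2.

H_0 = Z,  H_1 = Z/2,  H_2 = 0.

Order the vertices as v_0 < v_1 < v_2 < v_3 < v_4 < v_5 < v_6. Listing each simplex with vertices in this order, K has dimension 2 with simplices:

  0-simplices (7): [v_0], [v_1], [v_2], [v_3], [v_4], [v_5], [v_6]
  1-simplices (18): (18 of them)
  2-simplices (12): (12 of them)

Hence C_0 ≅ Z^7, C_1 ≅ Z^18, C_2 ≅ Z^12.

∂_1: C_1 → C_0 sends each edge [p,q] (with p < q) to q − p. For instance
  ∂[v_0,v_4] = [v_4] − [v_0].
This gives a 7×18 integer matrix of rank 6; reducing to Smith normal form yields diagonal entries (1,1,1,1,1,1).

Boundary ∂_2: C_2 → C_1 sends each 2-simplex [p,q,r] to [q,r] − [p,r] + [p,q]. For instance
  ∂[v_0,v_1,v_2] = [v_1,v_2] − [v_0,v_2] + [v_0,v_1],
  ∂[v_1,v_2,v_5] = [v_2,v_5] − [v_1,v_5] + [v_1,v_2].
The resulting 18×12 matrix has rank 12, and its Smith normal form has invariant factors (1,1,1,1,1,1,1,1,1,1,1,2).

Reading off H_k = ker ∂_k / im ∂_{k+1}:

  H_0: rank C_0 − rank ∂_1 = 7 − 6 = 1, and the invariant factors of ∂_1 are all 1, so H_0 = Z.
  H_1: rank ker ∂_1 − rank ∂_2 = (18 − 6) − 12 = 0, and ∂_2 has invariant factor 2 > 1, so H_1 = Z/2.
  H_2: rank ker ∂_2 − rank ∂_3 = (12 − 12) − 0 = 0, and there is no ∂_3, so H_2 = 0.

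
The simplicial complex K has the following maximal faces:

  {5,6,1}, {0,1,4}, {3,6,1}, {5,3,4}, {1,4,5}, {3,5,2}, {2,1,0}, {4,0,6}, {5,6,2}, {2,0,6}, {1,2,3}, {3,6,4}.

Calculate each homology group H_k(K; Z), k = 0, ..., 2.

We work with the vertex ordering 0 < 1 < 2 < 3 < 4 < 5 < 6. The simplices of K, each written with vertices in increasing order, are:

  0-simplices (7): [0], [1], [2], [3], [4], [5], [6]
  1-simplices (18): [0,1], [0,2], [0,4], [0,6], [1,2], [1,3], [1,4], [1,5], [1,6], [2,3], [2,5], [2,6], [3,4], [3,5], [3,6], [4,5], [4,6], [5,6]
  2-simplices (12): [0,1,2], [0,1,4], [0,2,6], [0,4,6], [1,2,3], [1,3,6], [1,4,5], [1,5,6], [2,3,5], [2,5,6], [3,4,5], [3,4,6]

Hence C_0 ≅ Z^7, C_1 ≅ Z^18, C_2 ≅ Z^12.

∂_1: C_1 → C_0 is given by ∂[p,q] = [q] − [p].
This gives a 7×18 integer matrix of rank 6; reducing to Smith normal form yields diagonal entries (1,1,1,1,1,1).

∂_2: C_2 → C_1 maps a triangle to the signed sum of its edges. For instance
  ∂[2,3,5] = [3,5] − [2,5] + [2,3],
  ∂[2,5,6] = [5,6] − [2,6] + [2,5].
This gives a 18×12 integer matrix of rank 12; reducing to Smith normal form yields diagonal entries (1,1,1,1,1,1,1,1,1,1,1,2).

Computing H_k = (kernel of ∂_k) / (image of ∂_{k+1}):

  H_0: rank C_0 − rank ∂_1 = 7 − 6 = 1, and the invariant factors of ∂_1 are all 1, so H_0 ≅ Z.
  H_1: rank ker ∂_1 − rank ∂_2 = (18 − 6) − 12 = 0, and ∂_2 has invariant factor 2 > 1, so H_1 ≅ Z/2.
  H_2: rank ker ∂_2 − rank ∂_3 = (12 − 12) − 0 = 0, and there is no ∂_3, so H_2 ≅ 0.

As a check, the Euler characteristic is 7 − 18 + 12 = 1, which agrees with 1 − 0 + 0 = 1.
(K is a triangulation of the real projective plane RP^2.)

H_0 = Z,  H_1 = Z/2,  H_2 = 0.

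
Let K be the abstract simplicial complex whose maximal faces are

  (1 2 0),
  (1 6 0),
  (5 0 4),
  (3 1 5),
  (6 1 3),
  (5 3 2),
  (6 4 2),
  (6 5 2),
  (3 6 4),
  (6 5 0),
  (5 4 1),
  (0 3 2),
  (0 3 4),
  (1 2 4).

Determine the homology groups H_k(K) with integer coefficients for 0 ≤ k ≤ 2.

K has 7 vertices, 21 edges, 14 triangles.
rank ∂_0 = 0, rank ∂_1 = 6 ⇒ b_0 = 7 − 0 − 6 = 1; all invariant factors of ∂_1 are 1 so no torsion. So H_0 ≅ Z.
rank ∂_1 = 6, rank ∂_2 = 13 ⇒ b_1 = 21 − 6 − 13 = 2; all invariant factors of ∂_2 are 1 so no torsion. So H_1 ≅ Z^2.
rank ∂_2 = 13, rank ∂_3 = 0 ⇒ b_2 = 14 − 13 − 0 = 1. So H_2 ≅ Z.

H_0 ≅ Z,  H_1 ≅ Z^2,  H_2 ≅ Z.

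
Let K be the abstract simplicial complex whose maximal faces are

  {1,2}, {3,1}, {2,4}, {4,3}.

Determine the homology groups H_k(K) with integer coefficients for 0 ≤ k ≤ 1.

Fix the vertex order 1 < 2 < 3 < 4 and write every simplex with vertices in increasing order. Then dim K = 1 and the simplices of K are:

  0-simplices (4): [1], [2], [3], [4]
  1-simplices (4): [1,2], [1,3], [2,4], [3,4]

giving chain groups C_0 ≅ Z^4, C_1 ≅ Z^4.

∂_1: C_1 → C_0 is given by ∂[p,q] = [q] − [p].
This gives a 4×4 integer matrix of rank 3; reducing to Smith normal form yields diagonal entries (1,1,1).

Now H_k = ker ∂_k / im ∂_{k+1}, so:

  H_0: rank C_0 − rank ∂_1 = 4 − 3 = 1, and the invariant factors of ∂_1 are all 1, so H_0 = Z.
  H_1: rank ker ∂_1 − rank ∂_2 = (4 − 3) − 0 = 1, and there is no ∂_2, so H_1 = Z.

H_0 ≅ Z,  H_1 ≅ Z.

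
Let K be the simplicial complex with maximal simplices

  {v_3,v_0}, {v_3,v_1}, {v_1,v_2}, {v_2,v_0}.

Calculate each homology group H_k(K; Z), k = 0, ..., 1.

K has 4 vertices, 4 edges.
rank ∂_0 = 0, rank ∂_1 = 3 ⇒ b_0 = 4 − 0 − 3 = 1; all invariant factors of ∂_1 are 1 so no torsion. So H_0 = Z.
rank ∂_1 = 3, rank ∂_2 = 0 ⇒ b_1 = 4 − 3 − 0 = 1. So H_1 = Z.

H_0 = Z,  H_1 = Z.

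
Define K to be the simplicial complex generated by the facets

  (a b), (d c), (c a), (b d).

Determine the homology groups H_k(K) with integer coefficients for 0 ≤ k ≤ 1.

Take the total order a < b < c < d on the vertex set. Then K (dimension 1) consists of the simplices:

  0-simplices (4): a, b, c, d
  1-simplices (4): ab, ac, bd, cd

so the chain groups are C_0 ≅ Z^4, C_1 ≅ Z^4.

∂_1: C_1 → C_0 is given by ∂[p,q] = [q] − [p]. For instance
  ∂cd = d − c.
The 4×4 boundary matrix has rank 3 and Smith normal form diag(1,1,1).

Now H_k = ker ∂_k / im ∂_{k+1}, so:

  H_0: rank C_0 − rank ∂_1 = 4 − 3 = 1, and the invariant factors of ∂_1 are all 1, so H_0 = Z.
  H_1: rank ker ∂_1 − rank ∂_2 = (4 − 3) − 0 = 1, and there is no ∂_2, so H_1 = Z.

H_0 ≅ Z,  H_1 ≅ Z.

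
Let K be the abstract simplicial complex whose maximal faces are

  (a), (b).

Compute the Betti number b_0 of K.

We work with the vertex ordering a < b. The simplices of K, each written with vertices in increasing order, are:

  0-simplices (2): a, b

Hence C_0 ≅ Z^2.

Reading off H_k = ker ∂_k / im ∂_{k+1}:

  H_0: rank C_0 − rank ∂_1 = 2 − 0 = 2, and there is no ∂_1, so H_0 = Z^2.

Hence the Betti numbers are b_0 = 2.

b_0 = 2.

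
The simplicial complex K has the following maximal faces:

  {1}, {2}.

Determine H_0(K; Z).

Fix the vertex order 1 < 2 and write every simplex with vertices in increasing order. Then dim K = 0 and the simplices of K are:

  0-simplices (2): [1], [2]

so the chain groups are C_0 ≅ Z^2.

Reading off H_k = ker ∂_k / im ∂_{k+1}:

  H_0: rank C_0 − rank ∂_1 = 2 − 0 = 2, and there is no ∂_1, so H_0 ≅ Z^2.

H_0 ≅ Z^2.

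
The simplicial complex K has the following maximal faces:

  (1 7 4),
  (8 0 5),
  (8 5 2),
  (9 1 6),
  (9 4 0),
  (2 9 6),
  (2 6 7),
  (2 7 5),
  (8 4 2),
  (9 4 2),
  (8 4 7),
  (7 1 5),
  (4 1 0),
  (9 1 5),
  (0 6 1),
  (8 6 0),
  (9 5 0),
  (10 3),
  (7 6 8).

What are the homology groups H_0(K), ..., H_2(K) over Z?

H_0 ≅ Z^2,  H_1 ≅ Z ⊕ Z/2Z,  H_2 = 0.

Order the vertices as 0 < 1 < 2 < 3 < 4 < 5 < 6 < 7 < 8 < 9 < 10. Listing each simplex with vertices in this order, K has dimension 2 with simplices:

  0-simplices (11): [0], [1], [2], [3], [4], [5], [6], [7], [8], [9], [10]
  1-simplices (28): (28 of them)
  2-simplices (18): [0,1,4], [0,1,6], [0,4,9], [0,5,8], [0,5,9], [0,6,8], [1,4,7], [1,5,7], [1,5,9], [1,6,9], [2,4,8], [2,4,9], [2,5,7], [2,5,8], [2,6,7], [2,6,9], [4,7,8], [6,7,8]

giving chain groups C_0 ≅ Z^11, C_1 ≅ Z^28, C_2 ≅ Z^18.

The boundary map ∂_1: C_1 → C_0 maps an edge to its endpoints' difference, ∂[p,q] = q − p.
The resulting 11×28 matrix has rank 9, and its Smith normal form has invariant factors (1,1,1,1,1,1,1,1,1).

∂_2: C_2 → C_1 acts by ∂[p,q,r] = [q,r] − [p,r] + [p,q]. For instance
  ∂[2,6,7] = [6,7] − [2,7] + [2,6],
  ∂[0,1,4] = [1,4] − [0,4] + [0,1].
The resulting 28×18 matrix has rank 18, and its Smith normal form has invariant factors (1,1,1,1,1,1,1,1,1,1,1,1,1,1,1,1,1,2).

From H_k ≅ ker(∂_k) / im(∂_{k+1}) we obtain:

  H_0: rank C_0 − rank ∂_1 = 11 − 9 = 2, and the invariant factors of ∂_1 are all 1, so H_0 ≅ Z^2.
  H_1: rank ker ∂_1 − rank ∂_2 = (28 − 9) − 18 = 1, and ∂_2 has invariant factor 2 > 1, so H_1 ≅ Z ⊕ Z/2Z.
  H_2: rank ker ∂_2 − rank ∂_3 = (18 − 18) − 0 = 0, and there is no ∂_3, so H_2 ≅ 0.

As a check, the Euler characteristic is 11 − 28 + 18 = 1, which agrees with 2 − 1 + 0 = 1.
(K is a triangulation of the disjoint union of the 1-simplex and the Klein bottle.)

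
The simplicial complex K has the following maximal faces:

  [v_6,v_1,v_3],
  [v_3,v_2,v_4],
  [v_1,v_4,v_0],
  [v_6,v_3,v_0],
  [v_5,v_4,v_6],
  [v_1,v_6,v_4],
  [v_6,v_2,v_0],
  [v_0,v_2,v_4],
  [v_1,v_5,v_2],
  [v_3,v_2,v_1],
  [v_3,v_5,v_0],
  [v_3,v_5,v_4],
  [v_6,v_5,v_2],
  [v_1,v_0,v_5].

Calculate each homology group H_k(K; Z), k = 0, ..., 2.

Order the vertices as v_0 < v_1 < v_2 < v_3 < v_4 < v_5 < v_6. Listing each simplex with vertices in this order, K has dimension 2 with simplices:

  0-simplices (7): [v_0], [v_1], [v_2], [v_3], [v_4], [v_5], [v_6]
  1-simplices (21): (21 of them)
  2-simplices (14): (14 of them)

so the chain groups are C_0 ≅ Z^7, C_1 ≅ Z^21, C_2 ≅ Z^14.

The boundary map ∂_1: C_1 → C_0 is given by ∂[p,q] = [q] − [p].
The 7×21 boundary matrix has rank 6 and Smith normal form diag(1,1,1,1,1,1).

The boundary map ∂_2: C_2 → C_1 sends each 2-simplex [p,q,r] to [q,r] − [p,r] + [p,q]. For instance
  ∂[v_3,v_4,v_5] = [v_4,v_5] − [v_3,v_5] + [v_3,v_4],
  ∂[v_1,v_2,v_5] = [v_2,v_5] − [v_1,v_5] + [v_1,v_2].
This gives a 21×14 integer matrix of rank 13; reducing to Smith normal form yields diagonal entries (1,1,1,1,1,1,1,1,1,1,1,1,1).

Now H_k = ker ∂_k / im ∂_{k+1}, so:

  H_0: rank C_0 − rank ∂_1 = 7 − 6 = 1, and the invariant factors of ∂_1 are all 1, so H_0 = Z.
  H_1: rank ker ∂_1 − rank ∂_2 = (21 − 6) − 13 = 2, and the invariant factors of ∂_2 are all 1, so H_1 = Z^2.
  H_2: rank ker ∂_2 − rank ∂_3 = (14 − 13) − 0 = 1, and there is no ∂_3, so H_2 = Z.

(K is a triangulation of the torus T^2.)

H_0 = Z,  H_1 = Z^2,  H_2 = Z.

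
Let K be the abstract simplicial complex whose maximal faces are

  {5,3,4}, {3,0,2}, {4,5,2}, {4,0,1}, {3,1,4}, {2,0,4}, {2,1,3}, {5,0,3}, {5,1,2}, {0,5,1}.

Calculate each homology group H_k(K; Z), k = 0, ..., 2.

H_0 ≅ Z,  H_1 ≅ Z/2Z,  H_2 = 0.

Order the vertices as 0 < 1 < 2 < 3 < 4 < 5. Listing each simplex with vertices in this order, K has dimension 2 with simplices:

  0-simplices (6): [0], [1], [2], [3], [4], [5]
  1-simplices (15): [0,1], [0,2], [0,3], [0,4], [0,5], [1,2], [1,3], [1,4], [1,5], [2,3], [2,4], [2,5], [3,4], [3,5], [4,5]
  2-simplices (10): [0,1,4], [0,1,5], [0,2,3], [0,2,4], [0,3,5], [1,2,3], [1,2,5], [1,3,4], [2,4,5], [3,4,5]

Hence C_0 ≅ Z^6, C_1 ≅ Z^15, C_2 ≅ Z^10.

The boundary map ∂_1: C_1 → C_0 sends each edge [p,q] (with p < q) to q − p.
The resulting 6×15 matrix has rank 5, and its Smith normal form has invariant factors (1,1,1,1,1).

Boundary ∂_2: C_2 → C_1 maps a triangle to the signed sum of its edges. For instance
  ∂[1,2,3] = [2,3] − [1,3] + [1,2],
  ∂[0,2,3] = [2,3] − [0,3] + [0,2].
The 15×10 boundary matrix has rank 10 and Smith normal form diag(1,1,1,1,1,1,1,1,1,2).

From H_k ≅ ker(∂_k) / im(∂_{k+1}) we obtain:

  H_0: rank C_0 − rank ∂_1 = 6 − 5 = 1, and the invariant factors of ∂_1 are all 1, so H_0 ≅ Z.
  H_1: rank ker ∂_1 − rank ∂_2 = (15 − 5) − 10 = 0, and ∂_2 has invariant factor 2 > 1, so H_1 ≅ Z/2Z.
  H_2: rank ker ∂_2 − rank ∂_3 = (10 − 10) − 0 = 0, and there is no ∂_3, so H_2 ≅ 0.

As a check, the Euler characteristic is 6 − 15 + 10 = 1, which agrees with 1 − 0 + 0 = 1.
(K is a triangulation of the real projective plane RP^2.)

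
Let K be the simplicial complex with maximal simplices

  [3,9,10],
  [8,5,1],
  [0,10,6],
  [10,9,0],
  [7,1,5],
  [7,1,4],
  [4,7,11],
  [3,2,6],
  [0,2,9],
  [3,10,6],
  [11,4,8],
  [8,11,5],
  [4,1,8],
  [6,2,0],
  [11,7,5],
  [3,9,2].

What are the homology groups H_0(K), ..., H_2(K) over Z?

We work with the vertex ordering 0 < 1 < 2 < 3 < 4 < 5 < 6 < 7 < 8 < 9 < 10 < 11. The simplices of K, each written with vertices in increasing order, are:

  0-simplices (12): [0], [1], [2], [3], [4], [5], [6], [7], [8], [9], [10], [11]
  1-simplices (24): (24 of them)
  2-simplices (16): [0,2,6], [0,2,9], [0,6,10], [0,9,10], [1,4,7], [1,4,8], [1,5,7], [1,5,8], [2,3,6], [2,3,9], [3,6,10], [3,9,10], [4,7,11], [4,8,11], [5,7,11], [5,8,11]

so the chain groups are C_0 ≅ Z^12, C_1 ≅ Z^24, C_2 ≅ Z^16.

The boundary map ∂_1: C_1 → C_0 maps an edge to its endpoints' difference, ∂[p,q] = q − p. For instance
  ∂[9,10] = [10] − [9].
This gives a 12×24 integer matrix of rank 10; reducing to Smith normal form yields diagonal entries (1,1,1,1,1,1,1,1,1,1).

∂_2: C_2 → C_1 acts by ∂[p,q,r] = [q,r] − [p,r] + [p,q]. For instance
  ∂[3,9,10] = [9,10] − [3,10] + [3,9],
  ∂[1,4,8] = [4,8] − [1,8] + [1,4].
The resulting 24×16 matrix has rank 14, and its Smith normal form has invariant factors (1,1,1,1,1,1,1,1,1,1,1,1,1,1).

Now H_k = ker ∂_k / im ∂_{k+1}, so:

  H_0: rank C_0 − rank ∂_1 = 12 − 10 = 2, and the invariant factors of ∂_1 are all 1, so H_0 = Z^2.
  H_1: rank ker ∂_1 − rank ∂_2 = (24 − 10) − 14 = 0, and the invariant factors of ∂_2 are all 1, so H_1 = 0.
  H_2: rank ker ∂_2 − rank ∂_3 = (16 − 14) − 0 = 2, and there is no ∂_3, so H_2 = Z^2.

As a check, the Euler characteristic is 12 − 24 + 16 = 4, which agrees with 2 − 0 + 2 = 4.
(K is a triangulation of the disjoint union of the 2-sphere S^2 and the 2-sphere S^2.)

H_0 ≅ Z^2,  H_1 = 0,  H_2 ≅ Z^2.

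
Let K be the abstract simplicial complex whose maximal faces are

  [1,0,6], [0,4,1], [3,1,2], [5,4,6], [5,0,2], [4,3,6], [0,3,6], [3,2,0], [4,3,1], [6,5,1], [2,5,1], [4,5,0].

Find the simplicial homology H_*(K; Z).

K has 7 vertices, 18 edges, 12 triangles.
rank ∂_0 = 0, rank ∂_1 = 6 ⇒ b_0 = 7 − 0 − 6 = 1; all invariant factors of ∂_1 are 1 so no torsion. So H_0 ≅ Z.
rank ∂_1 = 6, rank ∂_2 = 12 ⇒ b_1 = 18 − 6 − 12 = 0; ∂_2 has invariant factor(s) [2] giving torsion. So H_1 ≅ Z/2Z.
rank ∂_2 = 12, rank ∂_3 = 0 ⇒ b_2 = 12 − 12 − 0 = 0. So H_2 ≅ 0.

H_0 ≅ Z,  H_1 ≅ Z/2Z,  H_2 = 0.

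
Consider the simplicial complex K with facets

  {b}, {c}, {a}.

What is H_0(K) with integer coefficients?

H_0 ≅ Z^3.

Take the total order a < b < c on the vertex set. Then K (dimension 0) consists of the simplices:

  0-simplices (3): a, b, c

giving chain groups C_0 ≅ Z^3.

From H_k ≅ ker(∂_k) / im(∂_{k+1}) we obtain:

  H_0: rank C_0 − rank ∂_1 = 3 − 0 = 3, and there is no ∂_1, so H_0 = Z^3.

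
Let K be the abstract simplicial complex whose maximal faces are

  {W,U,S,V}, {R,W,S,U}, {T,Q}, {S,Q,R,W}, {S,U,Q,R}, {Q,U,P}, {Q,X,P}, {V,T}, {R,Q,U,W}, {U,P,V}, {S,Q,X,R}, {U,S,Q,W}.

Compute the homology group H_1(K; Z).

H_1 ≅ Z.

Fix the vertex order P < Q < R < S < T < U < V < W < X and write every simplex with vertices in increasing order. Then dim K = 3 and the simplices of K are:

  0-simplices (9): P, Q, R, S, T, U, V, W, X
  1-simplices (22): PQ, PU, PV, PX, QR, QS, QT, QU, QW, QX, RS, RU, RW, RX, SU, SV, SW, SX, TV, UV, UW, VW
  2-simplices (19): PQU, PQX, PUV, QRS, QRU, QRW, QRX, QSU, QSW, QSX, QUW, RSU, RSW, RSX, RUW, SUV, SUW, SVW, UVW
  3-simplices (7): QRSU, QRSW, QRSX, QRUW, QSUW, RSUW, SUVW

giving chain groups C_0 ≅ Z^9, C_1 ≅ Z^22, C_2 ≅ Z^19, C_3 ≅ Z^7.

The boundary map ∂_1: C_1 → C_0 sends each edge [p,q] (with p < q) to q − p. For instance
  ∂QW = W − Q.
The 9×22 boundary matrix has rank 8 and Smith normal form diag(1,1,1,1,1,1,1,1).

∂_2: C_2 → C_1 maps a triangle to the signed sum of its edges. For instance
  ∂RSU = SU − RU + RS,
  ∂RUW = UW − RW + RU.
As a 22×19 matrix over Z this has rank 13, with invariant factors (1,1,1,1,1,1,1,1,1,1,1,1,1).

∂_3: C_3 → C_2 sends each 3-simplex σ to the alternating sum Σ_i (−1)^i (σ with its i-th vertex removed). For instance
  ∂QRSW = RSW − QSW + QRW − QRS,
  ∂QRSX = RSX − QSX + QRX − QRS.
As a 19×7 matrix over Z this has rank 6, with invariant factors (1,1,1,1,1,1).

From H_k ≅ ker(∂_k) / im(∂_{k+1}) we obtain:

  H_1: rank ker ∂_1 − rank ∂_2 = (22 − 8) − 13 = 1, and the invariant factors of ∂_2 are all 1, so H_1 = Z.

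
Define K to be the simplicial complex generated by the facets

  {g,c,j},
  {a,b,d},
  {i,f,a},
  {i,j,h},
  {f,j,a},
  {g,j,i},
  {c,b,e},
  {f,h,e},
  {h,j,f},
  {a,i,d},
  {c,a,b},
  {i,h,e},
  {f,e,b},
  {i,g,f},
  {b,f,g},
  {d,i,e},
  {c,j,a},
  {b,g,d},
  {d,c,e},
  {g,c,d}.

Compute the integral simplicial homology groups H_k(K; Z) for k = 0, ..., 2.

H_0 = Z,  H_1 = Z ⊕ Z/2Z,  H_2 = 0.

Take the total order a < b < c < d < e < f < g < h < i < j on the vertex set. Then K (dimension 2) consists of the simplices:

  0-simplices (10): a, b, c, d, e, f, g, h, i, j
  1-simplices (30): ab, ac, ad, af, ai, aj, bc, bd, be, bf, bg, cd, ce, cg, cj, de, dg, di, ef, eh, ei, fg, fh, fi, fj, gi, gj, hi, hj, ij
  2-simplices (20): abc, abd, acj, adi, afi, afj, bce, bdg, bef, bfg, cde, cdg, cgj, dei, efh, ehi, fgi, fhj, gij, hij

Hence C_0 ≅ Z^10, C_1 ≅ Z^30, C_2 ≅ Z^20.

Boundary ∂_1: C_1 → C_0 is given by ∂[p,q] = [q] − [p]. For instance
  ∂ij = j − i.
The 10×30 boundary matrix has rank 9 and Smith normal form diag(1,1,1,1,1,1,1,1,1).

The boundary map ∂_2: C_2 → C_1 acts by ∂[p,q,r] = [q,r] − [p,r] + [p,q]. For instance
  ∂bfg = fg − bg + bf,
  ∂bdg = dg − bg + bd.
This gives a 30×20 integer matrix of rank 20; reducing to Smith normal form yields diagonal entries (1,1,1,1,1,1,1,1,1,1,1,1,1,1,1,1,1,1,1,2).

Now H_k = ker ∂_k / im ∂_{k+1}, so:

  H_0: rank C_0 − rank ∂_1 = 10 − 9 = 1, and the invariant factors of ∂_1 are all 1, so H_0 = Z.
  H_1: rank ker ∂_1 − rank ∂_2 = (30 − 9) − 20 = 1, and ∂_2 has invariant factor 2 > 1, so H_1 = Z ⊕ Z/2Z.
  H_2: rank ker ∂_2 − rank ∂_3 = (20 − 20) − 0 = 0, and there is no ∂_3, so H_2 = 0.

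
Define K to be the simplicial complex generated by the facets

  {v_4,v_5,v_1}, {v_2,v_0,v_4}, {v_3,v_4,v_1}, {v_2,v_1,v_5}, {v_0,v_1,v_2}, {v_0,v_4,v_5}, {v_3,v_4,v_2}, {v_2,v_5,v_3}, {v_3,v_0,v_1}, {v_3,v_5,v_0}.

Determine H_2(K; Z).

Order the vertices as v_0 < v_1 < v_2 < v_3 < v_4 < v_5. Listing each simplex with vertices in this order, K has dimension 2 with simplices:

  0-simplices (6): [v_0], [v_1], [v_2], [v_3], [v_4], [v_5]
  1-simplices (15): (15 of them)
  2-simplices (10): [v_0,v_1,v_2], [v_0,v_1,v_3], [v_0,v_2,v_4], [v_0,v_3,v_5], [v_0,v_4,v_5], [v_1,v_2,v_5], [v_1,v_3,v_4], [v_1,v_4,v_5], [v_2,v_3,v_4], [v_2,v_3,v_5]

Hence C_0 ≅ Z^6, C_1 ≅ Z^15, C_2 ≅ Z^10.

∂_1: C_1 → C_0 sends each edge [p,q] (with p < q) to q − p. For instance
  ∂[v_2,v_5] = [v_5] − [v_2].
The resulting 6×15 matrix has rank 5, and its Smith normal form has invariant factors (1,1,1,1,1).

The boundary map ∂_2: C_2 → C_1 maps a triangle to the signed sum of its edges. For instance
  ∂[v_2,v_3,v_4] = [v_3,v_4] − [v_2,v_4] + [v_2,v_3],
  ∂[v_0,v_1,v_3] = [v_1,v_3] − [v_0,v_3] + [v_0,v_1].
As a 15×10 matrix over Z this has rank 10, with invariant factors (1,1,1,1,1,1,1,1,1,2).

Computing H_k = (kernel of ∂_k) / (image of ∂_{k+1}):

  H_2: rank ker ∂_2 − rank ∂_3 = (10 − 10) − 0 = 0, and there is no ∂_3, so H_2 = 0.

H_2 ≅ 0.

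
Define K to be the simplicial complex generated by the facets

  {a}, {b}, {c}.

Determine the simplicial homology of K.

Fix the vertex order a < b < c and write every simplex with vertices in increasing order. Then dim K = 0 and the simplices of K are:

  0-simplices (3): a, b, c

Hence C_0 ≅ Z^3.

Computing H_k = (kernel of ∂_k) / (image of ∂_{k+1}):

  H_0: rank C_0 − rank ∂_1 = 3 − 0 = 3, and there is no ∂_1, so H_0 ≅ Z^3.

(K is a triangulation of a set of 3 points.)

H_0 = Z^3.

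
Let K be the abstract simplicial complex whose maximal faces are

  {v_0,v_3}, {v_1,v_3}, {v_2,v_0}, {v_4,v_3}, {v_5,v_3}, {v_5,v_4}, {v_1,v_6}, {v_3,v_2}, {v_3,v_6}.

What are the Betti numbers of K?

Order the vertices as v_0 < v_1 < v_2 < v_3 < v_4 < v_5 < v_6. Listing each simplex with vertices in this order, K has dimension 1 with simplices:

  0-simplices (7): [v_0], [v_1], [v_2], [v_3], [v_4], [v_5], [v_6]
  1-simplices (9): [v_0,v_2], [v_0,v_3], [v_1,v_3], [v_1,v_6], [v_2,v_3], [v_3,v_4], [v_3,v_5], [v_3,v_6], [v_4,v_5]

giving chain groups C_0 ≅ Z^7, C_1 ≅ Z^9.

The boundary map ∂_1: C_1 → C_0 maps an edge to its endpoints' difference, ∂[p,q] = q − p. For instance
  ∂[v_0,v_3] = [v_3] − [v_0].
As a 7×9 matrix over Z this has rank 6, with invariant factors (1,1,1,1,1,1).

From H_k ≅ ker(∂_k) / im(∂_{k+1}) we obtain:

  H_0: rank C_0 − rank ∂_1 = 7 − 6 = 1, and the invariant factors of ∂_1 are all 1, so H_0 = Z.
  H_1: rank ker ∂_1 − rank ∂_2 = (9 − 6) − 0 = 3, and there is no ∂_2, so H_1 = Z^3.

As a check, the Euler characteristic is 7 − 9 = -2, which agrees with 1 − 3 = -2.

Hence the Betti numbers are b_0 = 1, b_1 = 3.

b_0 = 1, b_1 = 3.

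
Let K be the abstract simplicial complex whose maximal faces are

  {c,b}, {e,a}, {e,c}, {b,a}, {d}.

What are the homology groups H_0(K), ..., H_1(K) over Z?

Order the vertices as a < b < c < d < e. Listing each simplex with vertices in this order, K has dimension 1 with simplices:

  0-simplices (5): a, b, c, d, e
  1-simplices (4): ab, ae, bc, ce

so the chain groups are C_0 ≅ Z^5, C_1 ≅ Z^4.

∂_1: C_1 → C_0 sends each edge [p,q] (with p < q) to q − p.
This gives a 5×4 integer matrix of rank 3; reducing to Smith normal form yields diagonal entries (1,1,1).

Computing H_k = (kernel of ∂_k) / (image of ∂_{k+1}):

  H_0: rank C_0 − rank ∂_1 = 5 − 3 = 2, and the invariant factors of ∂_1 are all 1, so H_0 = Z^2.
  H_1: rank ker ∂_1 − rank ∂_2 = (4 − 3) − 0 = 1, and there is no ∂_2, so H_1 = Z.

As a check, the Euler characteristic is 5 − 4 = 1, which agrees with 2 − 1 = 1.

H_0 ≅ Z^2,  H_1 ≅ Z.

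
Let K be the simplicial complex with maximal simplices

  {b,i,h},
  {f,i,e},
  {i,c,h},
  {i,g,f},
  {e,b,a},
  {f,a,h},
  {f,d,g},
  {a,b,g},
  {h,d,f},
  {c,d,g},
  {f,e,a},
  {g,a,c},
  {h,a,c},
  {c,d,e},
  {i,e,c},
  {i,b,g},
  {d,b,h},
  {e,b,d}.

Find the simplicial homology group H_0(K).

Fix the vertex order a < b < c < d < e < f < g < h < i and write every simplex with vertices in increasing order. Then dim K = 2 and the simplices of K are:

  0-simplices (9): a, b, c, d, e, f, g, h, i
  1-simplices (27): ab, ac, ae, af, ag, ah, bd, be, bg, bh, bi, cd, ce, cg, ch, ci, de, df, dg, dh, ef, ei, fg, fh, fi, gi, hi
  2-simplices (18): abe, abg, acg, ach, aef, afh, bde, bdh, bgi, bhi, cde, cdg, cei, chi, dfg, dfh, efi, fgi

Hence C_0 ≅ Z^9, C_1 ≅ Z^27, C_2 ≅ Z^18.

∂_1: C_1 → C_0 maps an edge to its endpoints' difference, ∂[p,q] = q − p.
The 9×27 boundary matrix has rank 8 and Smith normal form diag(1,1,1,1,1,1,1,1).

The boundary map ∂_2: C_2 → C_1 acts by ∂[p,q,r] = [q,r] − [p,r] + [p,q]. For instance
  ∂dfg = fg − dg + df,
  ∂bdh = dh − bh + bd.
The 27×18 boundary matrix has rank 17 and Smith normal form diag(1,1,1,1,1,1,1,1,1,1,1,1,1,1,1,1,1).

Reading off H_k = ker ∂_k / im ∂_{k+1}:

  H_0: rank C_0 − rank ∂_1 = 9 − 8 = 1, and the invariant factors of ∂_1 are all 1, so H_0 = Z.

(K is a triangulation of the torus T^2.)

H_0 = Z.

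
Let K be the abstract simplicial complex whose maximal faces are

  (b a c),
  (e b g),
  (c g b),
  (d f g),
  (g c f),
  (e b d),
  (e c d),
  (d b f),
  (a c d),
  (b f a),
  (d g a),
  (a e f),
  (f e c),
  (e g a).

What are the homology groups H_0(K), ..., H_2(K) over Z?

Order the vertices as a < b < c < d < e < f < g. Listing each simplex with vertices in this order, K has dimension 2 with simplices:

  0-simplices (7): a, b, c, d, e, f, g
  1-simplices (21): ab, ac, ad, ae, af, ag, bc, bd, be, bf, bg, cd, ce, cf, cg, de, df, dg, ef, eg, fg
  2-simplices (14): abc, abf, acd, adg, aef, aeg, bcg, bde, bdf, beg, cde, cef, cfg, dfg

Hence C_0 ≅ Z^7, C_1 ≅ Z^21, C_2 ≅ Z^14.

The boundary map ∂_1: C_1 → C_0 maps an edge to its endpoints' difference, ∂[p,q] = q − p. For instance
  ∂dg = g − d.
As a 7×21 matrix over Z this has rank 6, with invariant factors (1,1,1,1,1,1).

∂_2: C_2 → C_1 maps a triangle to the signed sum of its edges. For instance
  ∂abc = bc − ac + ab,
  ∂dfg = fg − dg + df.
This gives a 21×14 integer matrix of rank 13; reducing to Smith normal form yields diagonal entries (1,1,1,1,1,1,1,1,1,1,1,1,1).

Now H_k = ker ∂_k / im ∂_{k+1}, so:

  H_0: rank C_0 − rank ∂_1 = 7 − 6 = 1, and the invariant factors of ∂_1 are all 1, so H_0 = Z.
  H_1: rank ker ∂_1 − rank ∂_2 = (21 − 6) − 13 = 2, and the invariant factors of ∂_2 are all 1, so H_1 = Z^2.
  H_2: rank ker ∂_2 − rank ∂_3 = (14 − 13) − 0 = 1, and there is no ∂_3, so H_2 = Z.

H_0 = Z,  H_1 = Z^2,  H_2 = Z.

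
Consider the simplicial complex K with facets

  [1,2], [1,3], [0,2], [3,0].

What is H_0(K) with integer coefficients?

We work with the vertex ordering 0 < 1 < 2 < 3. The simplices of K, each written with vertices in increasing order, are:

  0-simplices (4): [0], [1], [2], [3]
  1-simplices (4): [0,2], [0,3], [1,2], [1,3]

so the chain groups are C_0 ≅ Z^4, C_1 ≅ Z^4.

The boundary map ∂_1: C_1 → C_0 maps an edge to its endpoints' difference, ∂[p,q] = q − p. For instance
  ∂[0,3] = [3] − [0].
This gives a 4×4 integer matrix of rank 3; reducing to Smith normal form yields diagonal entries (1,1,1).

Computing H_k = (kernel of ∂_k) / (image of ∂_{k+1}):

  H_0: rank C_0 − rank ∂_1 = 4 − 3 = 1, and the invariant factors of ∂_1 are all 1, so H_0 ≅ Z.

H_0 ≅ Z.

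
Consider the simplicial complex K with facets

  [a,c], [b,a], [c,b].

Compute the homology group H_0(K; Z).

H_0 ≅ Z.

Fix the vertex order a < b < c and write every simplex with vertices in increasing order. Then dim K = 1 and the simplices of K are:

  0-simplices (3): a, b, c
  1-simplices (3): ab, ac, bc

Hence C_0 ≅ Z^3, C_1 ≅ Z^3.

∂_1: C_1 → C_0 maps an edge to its endpoints' difference, ∂[p,q] = q − p.
As a 3×3 matrix over Z this has rank 2, with invariant factors (1,1).

Reading off H_k = ker ∂_k / im ∂_{k+1}:

  H_0: rank C_0 − rank ∂_1 = 3 − 2 = 1, and the invariant factors of ∂_1 are all 1, so H_0 = Z.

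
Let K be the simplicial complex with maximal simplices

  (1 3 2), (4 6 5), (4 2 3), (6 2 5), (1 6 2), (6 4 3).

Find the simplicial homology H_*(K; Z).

Fix the vertex order 1 < 2 < 3 < 4 < 5 < 6 and write every simplex with vertices in increasing order. Then dim K = 2 and the simplices of K are:

  0-simplices (6): [1], [2], [3], [4], [5], [6]
  1-simplices (12): [1,2], [1,3], [1,6], [2,3], [2,4], [2,5], [2,6], [3,4], [3,6], [4,5], [4,6], [5,6]
  2-simplices (6): [1,2,3], [1,2,6], [2,3,4], [2,5,6], [3,4,6], [4,5,6]

giving chain groups C_0 ≅ Z^6, C_1 ≅ Z^12, C_2 ≅ Z^6.

∂_1: C_1 → C_0 sends each edge [p,q] (with p < q) to q − p. For instance
  ∂[5,6] = [6] − [5].
This gives a 6×12 integer matrix of rank 5; reducing to Smith normal form yields diagonal entries (1,1,1,1,1).

∂_2: C_2 → C_1 acts by ∂[p,q,r] = [q,r] − [p,r] + [p,q]. For instance
  ∂[1,2,6] = [2,6] − [1,6] + [1,2],
  ∂[1,2,3] = [2,3] − [1,3] + [1,2].
As a 12×6 matrix over Z this has rank 6, with invariant factors (1,1,1,1,1,1).

Reading off H_k = ker ∂_k / im ∂_{k+1}:

  H_0: rank C_0 − rank ∂_1 = 6 − 5 = 1, and the invariant factors of ∂_1 are all 1, so H_0 = Z.
  H_1: rank ker ∂_1 − rank ∂_2 = (12 − 5) − 6 = 1, and the invariant factors of ∂_2 are all 1, so H_1 = Z.
  H_2: rank ker ∂_2 − rank ∂_3 = (6 − 6) − 0 = 0, and there is no ∂_3, so H_2 = 0.

As a check, the Euler characteristic is 6 − 12 + 6 = 0, which agrees with 1 − 1 + 0 = 0.

H_0 = Z,  H_1 = Z,  H_2 = 0.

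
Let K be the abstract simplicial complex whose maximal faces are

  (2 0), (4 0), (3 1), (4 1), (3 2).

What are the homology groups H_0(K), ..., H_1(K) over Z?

H_0 = Z,  H_1 = Z.

Take the total order 0 < 1 < 2 < 3 < 4 on the vertex set. Then K (dimension 1) consists of the simplices:

  0-simplices (5): [0], [1], [2], [3], [4]
  1-simplices (5): [0,2], [0,4], [1,3], [1,4], [2,3]

so the chain groups are C_0 ≅ Z^5, C_1 ≅ Z^5.

The boundary map ∂_1: C_1 → C_0 is given by ∂[p,q] = [q] − [p]. For instance
  ∂[1,3] = [3] − [1].
As a 5×5 matrix over Z this has rank 4, with invariant factors (1,1,1,1).

Computing H_k = (kernel of ∂_k) / (image of ∂_{k+1}):

  H_0: rank C_0 − rank ∂_1 = 5 − 4 = 1, and the invariant factors of ∂_1 are all 1, so H_0 ≅ Z.
  H_1: rank ker ∂_1 − rank ∂_2 = (5 − 4) − 0 = 1, and there is no ∂_2, so H_1 ≅ Z.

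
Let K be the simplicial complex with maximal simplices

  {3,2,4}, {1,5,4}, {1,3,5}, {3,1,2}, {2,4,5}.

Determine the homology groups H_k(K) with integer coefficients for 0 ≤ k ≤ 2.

K has 5 vertices, 10 edges, 5 triangles.
rank ∂_0 = 0, rank ∂_1 = 4 ⇒ b_0 = 5 − 0 − 4 = 1; all invariant factors of ∂_1 are 1 so no torsion. So H_0 ≅ Z.
rank ∂_1 = 4, rank ∂_2 = 5 ⇒ b_1 = 10 − 4 − 5 = 1; all invariant factors of ∂_2 are 1 so no torsion. So H_1 ≅ Z.
rank ∂_2 = 5, rank ∂_3 = 0 ⇒ b_2 = 5 − 5 − 0 = 0. So H_2 ≅ 0.

H_0 = Z,  H_1 = Z,  H_2 = 0.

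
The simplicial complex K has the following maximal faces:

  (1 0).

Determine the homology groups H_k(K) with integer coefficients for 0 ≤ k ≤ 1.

H_0 ≅ Z,  H_1 = 0.

Take the total order 0 < 1 on the vertex set. Then K (dimension 1) consists of the simplices:

  0-simplices (2): [0], [1]
  1-simplices (1): [0,1]

giving chain groups C_0 ≅ Z^2, C_1 ≅ Z^1.

Boundary ∂_1: C_1 → C_0 maps an edge to its endpoints' difference, ∂[p,q] = q − p. For instance
  ∂[0,1] = [1] − [0].
The 2×1 boundary matrix has rank 1 and Smith normal form diag(1).

Now H_k = ker ∂_k / im ∂_{k+1}, so:

  H_0: rank C_0 − rank ∂_1 = 2 − 1 = 1, and the invariant factors of ∂_1 are all 1, so H_0 = Z.
  H_1: rank ker ∂_1 − rank ∂_2 = (1 − 1) − 0 = 0, and there is no ∂_2, so H_1 = 0.

As a check, the Euler characteristic is 2 − 1 = 1, which agrees with 1 − 0 = 1.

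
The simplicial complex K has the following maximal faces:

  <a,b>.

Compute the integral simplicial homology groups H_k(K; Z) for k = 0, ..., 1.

H_0 = Z,  H_1 = 0.

Take the total order a < b on the vertex set. Then K (dimension 1) consists of the simplices:

  0-simplices (2): a, b
  1-simplices (1): ab

Hence C_0 ≅ Z^2, C_1 ≅ Z^1.

Boundary ∂_1: C_1 → C_0 sends each edge [p,q] (with p < q) to q − p. For instance
  ∂ab = b − a.
The 2×1 boundary matrix has rank 1 and Smith normal form diag(1).

Computing H_k = (kernel of ∂_k) / (image of ∂_{k+1}):

  H_0: rank C_0 − rank ∂_1 = 2 − 1 = 1, and the invariant factors of ∂_1 are all 1, so H_0 = Z.
  H_1: rank ker ∂_1 − rank ∂_2 = (1 − 1) − 0 = 0, and there is no ∂_2, so H_1 = 0.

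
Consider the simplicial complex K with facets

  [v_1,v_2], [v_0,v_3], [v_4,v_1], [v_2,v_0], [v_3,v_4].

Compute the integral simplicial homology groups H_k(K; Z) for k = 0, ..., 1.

We work with the vertex ordering v_0 < v_1 < v_2 < v_3 < v_4. The simplices of K, each written with vertices in increasing order, are:

  0-simplices (5): [v_0], [v_1], [v_2], [v_3], [v_4]
  1-simplices (5): [v_0,v_2], [v_0,v_3], [v_1,v_2], [v_1,v_4], [v_3,v_4]

giving chain groups C_0 ≅ Z^5, C_1 ≅ Z^5.

∂_1: C_1 → C_0 is given by ∂[p,q] = [q] − [p]. For instance
  ∂[v_3,v_4] = [v_4] − [v_3].
The 5×5 boundary matrix has rank 4 and Smith normal form diag(1,1,1,1).

Computing H_k = (kernel of ∂_k) / (image of ∂_{k+1}):

  H_0: rank C_0 − rank ∂_1 = 5 − 4 = 1, and the invariant factors of ∂_1 are all 1, so H_0 ≅ Z.
  H_1: rank ker ∂_1 − rank ∂_2 = (5 − 4) − 0 = 1, and there is no ∂_2, so H_1 ≅ Z.

H_0 = Z,  H_1 = Z.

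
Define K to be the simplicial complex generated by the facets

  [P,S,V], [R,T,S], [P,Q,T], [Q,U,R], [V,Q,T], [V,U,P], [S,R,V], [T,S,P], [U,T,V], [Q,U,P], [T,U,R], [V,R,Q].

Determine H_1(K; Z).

H_1 = Z/2.

Take the total order P < Q < R < S < T < U < V on the vertex set. Then K (dimension 2) consists of the simplices:

  0-simplices (7): P, Q, R, S, T, U, V
  1-simplices (18): PQ, PS, PT, PU, PV, QR, QT, QU, QV, RS, RT, RU, RV, ST, SV, TU, TV, UV
  2-simplices (12): PQT, PQU, PST, PSV, PUV, QRU, QRV, QTV, RST, RSV, RTU, TUV

so the chain groups are C_0 ≅ Z^7, C_1 ≅ Z^18, C_2 ≅ Z^12.

Boundary ∂_1: C_1 → C_0 sends each edge [p,q] (with p < q) to q − p. For instance
  ∂PV = V − P.
As a 7×18 matrix over Z this has rank 6, with invariant factors (1,1,1,1,1,1).

The boundary map ∂_2: C_2 → C_1 acts by ∂[p,q,r] = [q,r] − [p,r] + [p,q]. For instance
  ∂PST = ST − PT + PS,
  ∂RST = ST − RT + RS.
The 18×12 boundary matrix has rank 12 and Smith normal form diag(1,1,1,1,1,1,1,1,1,1,1,2).

Computing H_k = (kernel of ∂_k) / (image of ∂_{k+1}):

  H_1: rank ker ∂_1 − rank ∂_2 = (18 − 6) − 12 = 0, and ∂_2 has invariant factor 2 > 1, so H_1 ≅ Z/2.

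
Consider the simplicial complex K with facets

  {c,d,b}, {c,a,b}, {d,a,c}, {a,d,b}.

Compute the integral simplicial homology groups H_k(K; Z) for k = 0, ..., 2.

Fix the vertex order a < b < c < d and write every simplex with vertices in increasing order. Then dim K = 2 and the simplices of K are:

  0-simplices (4): a, b, c, d
  1-simplices (6): ab, ac, ad, bc, bd, cd
  2-simplices (4): abc, abd, acd, bcd

giving chain groups C_0 ≅ Z^4, C_1 ≅ Z^6, C_2 ≅ Z^4.

The boundary map ∂_1: C_1 → C_0 is given by ∂[p,q] = [q] − [p]. For instance
  ∂cd = d − c.
The resulting 4×6 matrix has rank 3, and its Smith normal form has invariant factors (1,1,1).

∂_2: C_2 → C_1 sends each 2-simplex [p,q,r] to [q,r] − [p,r] + [p,q]. For instance
  ∂bcd = cd − bd + bc,
  ∂acd = cd − ad + ac.
This gives a 6×4 integer matrix of rank 3; reducing to Smith normal form yields diagonal entries (1,1,1).

Reading off H_k = ker ∂_k / im ∂_{k+1}:

  H_0: rank C_0 − rank ∂_1 = 4 − 3 = 1, and the invariant factors of ∂_1 are all 1, so H_0 = Z.
  H_1: rank ker ∂_1 − rank ∂_2 = (6 − 3) − 3 = 0, and the invariant factors of ∂_2 are all 1, so H_1 = 0.
  H_2: rank ker ∂_2 − rank ∂_3 = (4 − 3) − 0 = 1, and there is no ∂_3, so H_2 = Z.

As a check, the Euler characteristic is 4 − 6 + 4 = 2, which agrees with 1 − 0 + 1 = 2.
(K is a triangulation of the 2-sphere S^2.)

H_0 ≅ Z,  H_1 = 0,  H_2 ≅ Z.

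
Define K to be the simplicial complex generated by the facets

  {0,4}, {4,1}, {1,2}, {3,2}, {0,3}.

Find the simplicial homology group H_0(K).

Take the total order 0 < 1 < 2 < 3 < 4 on the vertex set. Then K (dimension 1) consists of the simplices:

  0-simplices (5): [0], [1], [2], [3], [4]
  1-simplices (5): [0,3], [0,4], [1,2], [1,4], [2,3]

giving chain groups C_0 ≅ Z^5, C_1 ≅ Z^5.

Boundary ∂_1: C_1 → C_0 is given by ∂[p,q] = [q] − [p]. For instance
  ∂[0,3] = [3] − [0].
The 5×5 boundary matrix has rank 4 and Smith normal form diag(1,1,1,1).

Now H_k = ker ∂_k / im ∂_{k+1}, so:

  H_0: rank C_0 − rank ∂_1 = 5 − 4 = 1, and the invariant factors of ∂_1 are all 1, so H_0 = Z.

H_0 = Z.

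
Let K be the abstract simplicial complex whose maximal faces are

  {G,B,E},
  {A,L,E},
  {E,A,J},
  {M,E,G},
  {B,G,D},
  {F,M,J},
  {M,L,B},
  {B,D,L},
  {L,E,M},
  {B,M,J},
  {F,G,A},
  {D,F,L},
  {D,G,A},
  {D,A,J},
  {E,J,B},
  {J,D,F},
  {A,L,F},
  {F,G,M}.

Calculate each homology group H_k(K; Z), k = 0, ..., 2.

Take the total order A < B < D < E < F < G < J < L < M on the vertex set. Then K (dimension 2) consists of the simplices:

  0-simplices (9): A, B, D, E, F, G, J, L, M
  1-simplices (27): AD, AE, AF, AG, AJ, AL, BD, BE, BG, BJ, BL, BM, DF, DG, DJ, DL, EG, EJ, EL, EM, FG, FJ, FL, FM, GM, JM, LM
  2-simplices (18): ADG, ADJ, AEJ, AEL, AFG, AFL, BDG, BDL, BEG, BEJ, BJM, BLM, DFJ, DFL, EGM, ELM, FGM, FJM

giving chain groups C_0 ≅ Z^9, C_1 ≅ Z^27, C_2 ≅ Z^18.

∂_1: C_1 → C_0 is given by ∂[p,q] = [q] − [p]. For instance
  ∂FL = L − F.
The 9×27 boundary matrix has rank 8 and Smith normal form diag(1,1,1,1,1,1,1,1).

∂_2: C_2 → C_1 maps a triangle to the signed sum of its edges. For instance
  ∂AFL = FL − AL + AF,
  ∂BDL = DL − BL + BD.
The 27×18 boundary matrix has rank 18 and Smith normal form diag(1,1,1,1,1,1,1,1,1,1,1,1,1,1,1,1,1,2).

Now H_k = ker ∂_k / im ∂_{k+1}, so:

  H_0: rank C_0 − rank ∂_1 = 9 − 8 = 1, and the invariant factors of ∂_1 are all 1, so H_0 = Z.
  H_1: rank ker ∂_1 − rank ∂_2 = (27 − 8) − 18 = 1, and ∂_2 has invariant factor 2 > 1, so H_1 = Z ⊕ Z/2.
  H_2: rank ker ∂_2 − rank ∂_3 = (18 − 18) − 0 = 0, and there is no ∂_3, so H_2 = 0.

H_0 = Z,  H_1 = Z ⊕ Z/2,  H_2 = 0.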